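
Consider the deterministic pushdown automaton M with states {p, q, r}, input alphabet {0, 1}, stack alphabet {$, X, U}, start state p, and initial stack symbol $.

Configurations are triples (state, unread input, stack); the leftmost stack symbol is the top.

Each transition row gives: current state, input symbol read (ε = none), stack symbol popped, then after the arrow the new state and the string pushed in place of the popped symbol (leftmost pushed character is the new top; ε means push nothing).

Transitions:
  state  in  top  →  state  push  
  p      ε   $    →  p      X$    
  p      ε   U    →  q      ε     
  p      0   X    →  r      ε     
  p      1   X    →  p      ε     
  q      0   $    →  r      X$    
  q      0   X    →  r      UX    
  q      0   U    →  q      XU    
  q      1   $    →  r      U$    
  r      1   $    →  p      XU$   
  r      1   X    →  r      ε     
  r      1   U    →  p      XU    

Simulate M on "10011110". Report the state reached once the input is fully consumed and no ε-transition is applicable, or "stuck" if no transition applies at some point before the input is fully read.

(p, 10011110, $)
  ε-move, top $: go to p, push X$ → (p, 10011110, X$)
  read 1, top X: go to p, push ε → (p, 0011110, $)
  ε-move, top $: go to p, push X$ → (p, 0011110, X$)
  read 0, top X: go to r, push ε → (r, 011110, $)
No transition for (r, 0, top $); M blocks with input 011110 remaining.

stuck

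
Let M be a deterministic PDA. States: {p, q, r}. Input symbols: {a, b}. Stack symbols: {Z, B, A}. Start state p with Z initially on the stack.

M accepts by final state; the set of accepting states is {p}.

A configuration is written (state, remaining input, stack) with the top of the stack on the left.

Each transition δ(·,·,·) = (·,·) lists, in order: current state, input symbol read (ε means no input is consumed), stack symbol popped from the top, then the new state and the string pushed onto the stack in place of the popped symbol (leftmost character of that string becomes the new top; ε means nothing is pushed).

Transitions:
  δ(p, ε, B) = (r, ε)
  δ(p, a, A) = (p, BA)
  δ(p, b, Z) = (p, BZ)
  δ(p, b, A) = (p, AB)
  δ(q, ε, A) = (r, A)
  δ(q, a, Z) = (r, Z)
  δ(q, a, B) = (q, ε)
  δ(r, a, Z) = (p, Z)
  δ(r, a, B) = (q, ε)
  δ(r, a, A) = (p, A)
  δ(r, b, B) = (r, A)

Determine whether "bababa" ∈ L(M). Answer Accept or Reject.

Accept

(p, bababa, Z)
  read b, top Z: go to p, push BZ → (p, ababa, BZ)
  ε-move, top B: go to r, push ε → (r, ababa, Z)
  read a, top Z: go to p, push Z → (p, baba, Z)
  read b, top Z: go to p, push BZ → (p, aba, BZ)
  ε-move, top B: go to r, push ε → (r, aba, Z)
  read a, top Z: go to p, push Z → (p, ba, Z)
  read b, top Z: go to p, push BZ → (p, a, BZ)
  ε-move, top B: go to r, push ε → (r, a, Z)
  read a, top Z: go to p, push Z → (p, ε, Z)
All input consumed; state p ∈ F.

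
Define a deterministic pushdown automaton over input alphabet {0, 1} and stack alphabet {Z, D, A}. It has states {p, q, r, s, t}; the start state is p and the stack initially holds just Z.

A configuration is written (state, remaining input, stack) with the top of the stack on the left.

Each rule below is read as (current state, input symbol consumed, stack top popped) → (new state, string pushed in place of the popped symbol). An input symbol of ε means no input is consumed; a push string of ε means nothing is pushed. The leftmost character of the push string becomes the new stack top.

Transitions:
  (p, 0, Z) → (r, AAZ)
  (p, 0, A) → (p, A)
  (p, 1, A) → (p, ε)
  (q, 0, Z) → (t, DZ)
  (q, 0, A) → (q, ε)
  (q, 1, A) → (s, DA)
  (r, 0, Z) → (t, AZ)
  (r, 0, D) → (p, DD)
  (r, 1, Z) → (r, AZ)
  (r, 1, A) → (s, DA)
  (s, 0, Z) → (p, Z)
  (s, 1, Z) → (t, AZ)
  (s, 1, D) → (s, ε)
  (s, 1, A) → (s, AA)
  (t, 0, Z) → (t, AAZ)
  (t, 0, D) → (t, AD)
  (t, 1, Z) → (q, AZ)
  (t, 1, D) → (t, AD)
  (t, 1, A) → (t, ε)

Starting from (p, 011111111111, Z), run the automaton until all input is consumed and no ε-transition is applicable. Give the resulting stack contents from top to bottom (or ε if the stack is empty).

(p, 011111111111, Z)
  read 0, top Z: go to r, push AAZ → (r, 11111111111, AAZ)
  read 1, top A: go to s, push DA → (s, 1111111111, DAAZ)
  read 1, top D: go to s, push ε → (s, 111111111, AAZ)
  read 1, top A: go to s, push AA → (s, 11111111, AAAZ)
  read 1, top A: go to s, push AA → (s, 1111111, AAAAZ)
  read 1, top A: go to s, push AA → (s, 111111, AAAAAZ)
  read 1, top A: go to s, push AA → (s, 11111, AAAAAAZ)
  read 1, top A: go to s, push AA → (s, 1111, AAAAAAAZ)
  read 1, top A: go to s, push AA → (s, 111, AAAAAAAAZ)
  read 1, top A: go to s, push AA → (s, 11, AAAAAAAAAZ)
  read 1, top A: go to s, push AA → (s, 1, AAAAAAAAAAZ)
  read 1, top A: go to s, push AA → (s, ε, AAAAAAAAAAAZ)
All input consumed in state s with stack AAAAAAAAAAAZ.

AAAAAAAAAAAZ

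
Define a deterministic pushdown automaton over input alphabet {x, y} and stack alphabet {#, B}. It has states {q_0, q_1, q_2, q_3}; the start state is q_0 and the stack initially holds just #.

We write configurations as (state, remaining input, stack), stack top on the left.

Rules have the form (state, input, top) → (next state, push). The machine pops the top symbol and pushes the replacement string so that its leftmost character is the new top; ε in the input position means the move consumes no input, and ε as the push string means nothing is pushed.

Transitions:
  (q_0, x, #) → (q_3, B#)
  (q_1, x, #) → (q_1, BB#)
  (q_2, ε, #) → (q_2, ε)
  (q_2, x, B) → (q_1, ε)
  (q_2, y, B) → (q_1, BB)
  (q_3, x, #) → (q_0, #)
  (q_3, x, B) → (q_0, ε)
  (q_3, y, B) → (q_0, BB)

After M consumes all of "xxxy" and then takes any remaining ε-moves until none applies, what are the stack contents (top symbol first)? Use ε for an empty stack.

BB#

(q_0, xxxy, #)
  read x, top #: go to q_3, push B# → (q_3, xxy, B#)
  read x, top B: go to q_0, push ε → (q_0, xy, #)
  read x, top #: go to q_3, push B# → (q_3, y, B#)
  read y, top B: go to q_0, push BB → (q_0, ε, BB#)
All input consumed in state q_0 with stack BB#.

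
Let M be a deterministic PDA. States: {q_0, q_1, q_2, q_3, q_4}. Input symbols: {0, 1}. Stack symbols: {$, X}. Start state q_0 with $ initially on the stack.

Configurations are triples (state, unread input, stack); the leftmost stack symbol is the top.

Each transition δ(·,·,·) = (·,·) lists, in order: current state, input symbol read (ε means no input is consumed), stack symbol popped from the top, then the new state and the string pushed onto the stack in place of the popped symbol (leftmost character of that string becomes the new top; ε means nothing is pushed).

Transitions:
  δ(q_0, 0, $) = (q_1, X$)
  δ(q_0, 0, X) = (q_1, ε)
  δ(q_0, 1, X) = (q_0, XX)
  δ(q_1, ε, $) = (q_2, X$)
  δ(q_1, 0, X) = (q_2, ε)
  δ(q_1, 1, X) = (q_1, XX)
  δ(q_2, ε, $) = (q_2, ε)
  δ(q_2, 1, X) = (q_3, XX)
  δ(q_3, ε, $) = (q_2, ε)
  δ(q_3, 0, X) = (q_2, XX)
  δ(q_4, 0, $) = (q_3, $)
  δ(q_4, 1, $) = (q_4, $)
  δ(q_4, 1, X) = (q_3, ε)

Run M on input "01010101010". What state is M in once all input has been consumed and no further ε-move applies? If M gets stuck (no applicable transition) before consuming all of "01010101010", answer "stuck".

q_2

(q_0, 01010101010, $) ⊢ (q_1, 1010101010, X$) ⊢ (q_1, 010101010, XX$) ⊢ (q_2, 10101010, X$) ⊢ (q_3, 0101010, XX$) ⊢ (q_2, 101010, XXX$) ⊢ (q_3, 01010, XXXX$) ⊢ (q_2, 1010, XXXXX$) ⊢ (q_3, 010, XXXXXX$) ⊢ (q_2, 10, XXXXXXX$) ⊢ (q_3, 0, XXXXXXXX$) ⊢ (q_2, ε, XXXXXXXXX$)
All input consumed; M is in state q_2.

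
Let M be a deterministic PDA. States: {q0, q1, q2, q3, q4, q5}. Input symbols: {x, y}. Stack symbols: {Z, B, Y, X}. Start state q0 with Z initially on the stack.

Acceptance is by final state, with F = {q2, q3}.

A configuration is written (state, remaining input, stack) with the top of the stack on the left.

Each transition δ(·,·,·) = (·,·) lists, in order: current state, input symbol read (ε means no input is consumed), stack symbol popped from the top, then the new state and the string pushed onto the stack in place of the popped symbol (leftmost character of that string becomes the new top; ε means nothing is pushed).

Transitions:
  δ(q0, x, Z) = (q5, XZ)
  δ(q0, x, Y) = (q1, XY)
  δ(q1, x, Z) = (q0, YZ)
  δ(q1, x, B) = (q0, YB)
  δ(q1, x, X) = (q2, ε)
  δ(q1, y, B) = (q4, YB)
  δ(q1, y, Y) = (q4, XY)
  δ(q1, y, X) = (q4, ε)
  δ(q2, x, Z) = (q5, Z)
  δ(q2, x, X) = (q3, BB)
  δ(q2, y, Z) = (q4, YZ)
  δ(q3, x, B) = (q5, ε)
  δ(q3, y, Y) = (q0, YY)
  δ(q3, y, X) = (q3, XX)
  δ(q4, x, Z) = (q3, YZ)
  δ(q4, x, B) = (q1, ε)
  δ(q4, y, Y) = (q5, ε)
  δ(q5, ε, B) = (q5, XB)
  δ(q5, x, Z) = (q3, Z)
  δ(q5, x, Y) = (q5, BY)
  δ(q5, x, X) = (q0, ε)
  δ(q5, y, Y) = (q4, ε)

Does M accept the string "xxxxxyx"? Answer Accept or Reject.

(q0, xxxxxyx, Z)
  read x, top Z: go to q5, push XZ → (q5, xxxxyx, XZ)
  read x, top X: go to q0, push ε → (q0, xxxyx, Z)
  read x, top Z: go to q5, push XZ → (q5, xxyx, XZ)
  read x, top X: go to q0, push ε → (q0, xyx, Z)
  read x, top Z: go to q5, push XZ → (q5, yx, XZ)
No transition applies at (q5, yx, XZ); input not fully consumed.

Reject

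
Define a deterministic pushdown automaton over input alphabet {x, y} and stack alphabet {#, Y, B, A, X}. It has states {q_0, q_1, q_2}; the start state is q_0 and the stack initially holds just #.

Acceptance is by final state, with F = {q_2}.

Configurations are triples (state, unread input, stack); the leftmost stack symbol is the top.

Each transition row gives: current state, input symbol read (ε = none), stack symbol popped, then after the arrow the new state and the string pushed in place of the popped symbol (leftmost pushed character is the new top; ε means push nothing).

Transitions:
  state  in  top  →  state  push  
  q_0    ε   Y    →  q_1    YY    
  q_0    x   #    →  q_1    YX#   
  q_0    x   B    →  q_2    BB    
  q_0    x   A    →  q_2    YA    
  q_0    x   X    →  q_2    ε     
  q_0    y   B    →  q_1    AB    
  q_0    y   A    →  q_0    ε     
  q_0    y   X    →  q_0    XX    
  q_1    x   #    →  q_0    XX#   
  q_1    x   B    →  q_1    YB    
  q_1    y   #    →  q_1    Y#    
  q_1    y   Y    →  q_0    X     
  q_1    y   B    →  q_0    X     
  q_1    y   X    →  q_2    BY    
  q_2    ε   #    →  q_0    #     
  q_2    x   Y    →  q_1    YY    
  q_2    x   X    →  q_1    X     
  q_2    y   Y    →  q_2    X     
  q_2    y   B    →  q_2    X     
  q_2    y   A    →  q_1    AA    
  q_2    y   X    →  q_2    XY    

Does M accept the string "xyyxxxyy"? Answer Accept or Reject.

(q_0, xyyxxxyy, #) ⊢ (q_1, yyxxxyy, YX#) ⊢ (q_0, yxxxyy, XX#) ⊢ (q_0, xxxyy, XXX#) ⊢ (q_2, xxyy, XX#) ⊢ (q_1, xyy, XX#)
No transition applies at (q_1, xyy, XX#); input not fully consumed.

Reject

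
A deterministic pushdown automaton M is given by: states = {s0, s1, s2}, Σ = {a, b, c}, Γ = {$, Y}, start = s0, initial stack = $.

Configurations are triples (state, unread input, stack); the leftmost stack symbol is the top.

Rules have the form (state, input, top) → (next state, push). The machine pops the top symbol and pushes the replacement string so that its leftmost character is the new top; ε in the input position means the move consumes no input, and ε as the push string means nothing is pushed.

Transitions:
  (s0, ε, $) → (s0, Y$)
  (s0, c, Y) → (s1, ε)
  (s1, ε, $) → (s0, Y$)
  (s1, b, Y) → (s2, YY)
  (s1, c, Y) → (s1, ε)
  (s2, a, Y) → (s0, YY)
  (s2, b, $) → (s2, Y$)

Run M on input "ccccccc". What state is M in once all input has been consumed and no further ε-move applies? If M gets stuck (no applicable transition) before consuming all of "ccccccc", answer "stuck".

s0

(s0, ccccccc, $)
  ε-move, top $: go to s0, push Y$ → (s0, ccccccc, Y$)
  read c, top Y: go to s1, push ε → (s1, cccccc, $)
  ε-move, top $: go to s0, push Y$ → (s0, cccccc, Y$)
  read c, top Y: go to s1, push ε → (s1, ccccc, $)
  ε-move, top $: go to s0, push Y$ → (s0, ccccc, Y$)
  read c, top Y: go to s1, push ε → (s1, cccc, $)
  ε-move, top $: go to s0, push Y$ → (s0, cccc, Y$)
  read c, top Y: go to s1, push ε → (s1, ccc, $)
  ε-move, top $: go to s0, push Y$ → (s0, ccc, Y$)
  read c, top Y: go to s1, push ε → (s1, cc, $)
  ε-move, top $: go to s0, push Y$ → (s0, cc, Y$)
  read c, top Y: go to s1, push ε → (s1, c, $)
  ε-move, top $: go to s0, push Y$ → (s0, c, Y$)
  read c, top Y: go to s1, push ε → (s1, ε, $)
  ε-move, top $: go to s0, push Y$ → (s0, ε, Y$)
All input consumed; M is in state s0.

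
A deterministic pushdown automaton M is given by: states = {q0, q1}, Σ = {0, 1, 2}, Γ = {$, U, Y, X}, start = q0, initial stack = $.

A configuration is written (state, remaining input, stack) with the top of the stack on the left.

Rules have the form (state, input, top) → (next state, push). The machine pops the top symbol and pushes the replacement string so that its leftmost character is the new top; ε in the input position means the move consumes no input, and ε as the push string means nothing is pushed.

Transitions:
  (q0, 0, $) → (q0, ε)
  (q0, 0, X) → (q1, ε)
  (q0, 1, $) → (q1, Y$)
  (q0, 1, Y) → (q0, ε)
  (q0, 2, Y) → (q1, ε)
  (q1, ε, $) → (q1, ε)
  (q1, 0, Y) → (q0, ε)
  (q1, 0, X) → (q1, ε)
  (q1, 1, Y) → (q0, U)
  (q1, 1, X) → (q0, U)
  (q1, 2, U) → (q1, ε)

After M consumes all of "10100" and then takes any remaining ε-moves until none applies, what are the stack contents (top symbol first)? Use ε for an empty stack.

(q0, 10100, $)
  read 1, top $: go to q1, push Y$ → (q1, 0100, Y$)
  read 0, top Y: go to q0, push ε → (q0, 100, $)
  read 1, top $: go to q1, push Y$ → (q1, 00, Y$)
  read 0, top Y: go to q0, push ε → (q0, 0, $)
  read 0, top $: go to q0, push ε → (q0, ε, ε)
All input consumed in state q0 with stack ε.

ε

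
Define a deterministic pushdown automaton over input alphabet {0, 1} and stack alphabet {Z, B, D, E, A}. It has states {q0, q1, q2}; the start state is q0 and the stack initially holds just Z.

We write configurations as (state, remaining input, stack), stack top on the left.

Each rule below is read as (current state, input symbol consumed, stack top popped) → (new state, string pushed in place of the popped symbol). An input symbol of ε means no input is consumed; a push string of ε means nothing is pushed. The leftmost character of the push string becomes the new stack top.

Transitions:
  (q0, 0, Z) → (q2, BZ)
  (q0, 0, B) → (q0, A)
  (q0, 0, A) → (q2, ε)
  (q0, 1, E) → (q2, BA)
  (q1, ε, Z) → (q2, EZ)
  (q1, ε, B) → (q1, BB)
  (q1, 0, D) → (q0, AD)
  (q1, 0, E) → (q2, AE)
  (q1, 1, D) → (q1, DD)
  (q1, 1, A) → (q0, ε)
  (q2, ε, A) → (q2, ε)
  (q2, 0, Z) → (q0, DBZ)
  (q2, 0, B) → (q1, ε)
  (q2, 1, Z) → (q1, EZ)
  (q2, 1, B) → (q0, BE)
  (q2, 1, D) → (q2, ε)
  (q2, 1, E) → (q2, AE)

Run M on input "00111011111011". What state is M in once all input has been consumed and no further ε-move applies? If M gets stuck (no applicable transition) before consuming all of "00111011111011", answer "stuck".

(q0, 00111011111011, Z)
  read 0, top Z: go to q2, push BZ → (q2, 0111011111011, BZ)
  read 0, top B: go to q1, push ε → (q1, 111011111011, Z)
  ε-move, top Z: go to q2, push EZ → (q2, 111011111011, EZ)
  read 1, top E: go to q2, push AE → (q2, 11011111011, AEZ)
  ε-move, top A: go to q2, push ε → (q2, 11011111011, EZ)
  read 1, top E: go to q2, push AE → (q2, 1011111011, AEZ)
  ε-move, top A: go to q2, push ε → (q2, 1011111011, EZ)
  read 1, top E: go to q2, push AE → (q2, 011111011, AEZ)
  ε-move, top A: go to q2, push ε → (q2, 011111011, EZ)
No transition for (q2, 0, top E); M blocks with input 011111011 remaining.

stuck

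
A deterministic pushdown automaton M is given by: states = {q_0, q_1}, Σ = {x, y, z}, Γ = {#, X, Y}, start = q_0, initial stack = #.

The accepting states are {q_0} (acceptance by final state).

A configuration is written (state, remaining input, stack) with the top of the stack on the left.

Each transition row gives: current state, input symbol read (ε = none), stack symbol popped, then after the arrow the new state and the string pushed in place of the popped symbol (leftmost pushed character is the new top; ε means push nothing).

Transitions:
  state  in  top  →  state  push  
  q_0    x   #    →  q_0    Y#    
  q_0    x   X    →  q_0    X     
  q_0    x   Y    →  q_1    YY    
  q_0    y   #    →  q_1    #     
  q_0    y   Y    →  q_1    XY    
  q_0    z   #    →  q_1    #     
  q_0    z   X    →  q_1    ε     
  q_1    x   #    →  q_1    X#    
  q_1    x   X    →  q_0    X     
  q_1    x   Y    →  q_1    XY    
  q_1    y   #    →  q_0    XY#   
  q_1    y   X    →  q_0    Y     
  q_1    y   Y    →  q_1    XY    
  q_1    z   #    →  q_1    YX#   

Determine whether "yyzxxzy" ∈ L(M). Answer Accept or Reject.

Reject

(q_0, yyzxxzy, #) ⊢ (q_1, yzxxzy, #) ⊢ (q_0, zxxzy, XY#) ⊢ (q_1, xxzy, Y#) ⊢ (q_1, xzy, XY#) ⊢ (q_0, zy, XY#) ⊢ (q_1, y, Y#) ⊢ (q_1, ε, XY#)
All input consumed; state q_1 ∉ F and no further ε-move applies.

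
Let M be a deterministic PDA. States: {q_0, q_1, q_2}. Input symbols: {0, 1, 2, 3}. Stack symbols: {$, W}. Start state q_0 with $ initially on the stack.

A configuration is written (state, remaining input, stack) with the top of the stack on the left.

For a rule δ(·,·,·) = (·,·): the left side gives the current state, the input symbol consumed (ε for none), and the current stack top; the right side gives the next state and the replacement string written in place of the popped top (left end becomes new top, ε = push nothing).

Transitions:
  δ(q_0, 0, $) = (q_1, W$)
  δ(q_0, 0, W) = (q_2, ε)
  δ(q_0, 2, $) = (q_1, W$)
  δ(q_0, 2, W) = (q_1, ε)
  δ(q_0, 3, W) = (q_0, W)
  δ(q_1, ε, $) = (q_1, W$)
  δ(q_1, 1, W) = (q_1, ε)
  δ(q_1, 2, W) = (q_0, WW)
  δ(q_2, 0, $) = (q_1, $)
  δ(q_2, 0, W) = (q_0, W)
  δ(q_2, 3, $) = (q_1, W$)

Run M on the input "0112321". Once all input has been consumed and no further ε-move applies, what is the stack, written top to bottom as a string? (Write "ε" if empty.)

(q_0, 0112321, $) ⊢ (q_1, 112321, W$) ⊢ (q_1, 12321, $) ⊢ (q_1, 12321, W$) ⊢ (q_1, 2321, $) ⊢ (q_1, 2321, W$) ⊢ (q_0, 321, WW$) ⊢ (q_0, 21, WW$) ⊢ (q_1, 1, W$) ⊢ (q_1, ε, $) ⊢ (q_1, ε, W$)
All input consumed in state q_1 with stack W$.

W$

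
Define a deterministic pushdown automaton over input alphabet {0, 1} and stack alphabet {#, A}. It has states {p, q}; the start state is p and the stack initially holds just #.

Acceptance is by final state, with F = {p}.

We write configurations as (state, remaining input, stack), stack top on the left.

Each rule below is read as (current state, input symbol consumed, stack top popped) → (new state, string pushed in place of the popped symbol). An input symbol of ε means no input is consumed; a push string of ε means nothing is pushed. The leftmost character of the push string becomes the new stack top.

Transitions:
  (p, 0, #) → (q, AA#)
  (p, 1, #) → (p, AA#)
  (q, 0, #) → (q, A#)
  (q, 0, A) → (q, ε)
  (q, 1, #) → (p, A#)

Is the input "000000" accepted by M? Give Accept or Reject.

(p, 000000, #)
  read 0, top #: go to q, push AA# → (q, 00000, AA#)
  read 0, top A: go to q, push ε → (q, 0000, A#)
  read 0, top A: go to q, push ε → (q, 000, #)
  read 0, top #: go to q, push A# → (q, 00, A#)
  read 0, top A: go to q, push ε → (q, 0, #)
  read 0, top #: go to q, push A# → (q, ε, A#)
All input consumed; state q ∉ F and no further ε-move applies.

Reject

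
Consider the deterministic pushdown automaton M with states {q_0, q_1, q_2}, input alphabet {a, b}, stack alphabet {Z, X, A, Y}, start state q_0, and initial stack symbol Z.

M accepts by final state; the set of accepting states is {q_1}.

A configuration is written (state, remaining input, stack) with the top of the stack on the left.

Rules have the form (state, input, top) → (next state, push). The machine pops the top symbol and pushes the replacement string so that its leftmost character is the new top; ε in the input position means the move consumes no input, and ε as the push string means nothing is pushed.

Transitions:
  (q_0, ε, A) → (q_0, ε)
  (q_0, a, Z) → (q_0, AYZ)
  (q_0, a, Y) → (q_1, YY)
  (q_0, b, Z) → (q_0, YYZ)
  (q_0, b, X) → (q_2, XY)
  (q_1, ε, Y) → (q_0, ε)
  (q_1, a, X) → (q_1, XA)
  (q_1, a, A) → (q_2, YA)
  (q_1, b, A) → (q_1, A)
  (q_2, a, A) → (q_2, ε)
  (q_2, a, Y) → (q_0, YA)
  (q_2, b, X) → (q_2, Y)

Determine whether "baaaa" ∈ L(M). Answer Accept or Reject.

Accept

(q_0, baaaa, Z)
  read b, top Z: go to q_0, push YYZ → (q_0, aaaa, YYZ)
  read a, top Y: go to q_1, push YY → (q_1, aaa, YYYZ)
  ε-move, top Y: go to q_0, push ε → (q_0, aaa, YYZ)
  read a, top Y: go to q_1, push YY → (q_1, aa, YYYZ)
  ε-move, top Y: go to q_0, push ε → (q_0, aa, YYZ)
  read a, top Y: go to q_1, push YY → (q_1, a, YYYZ)
  ε-move, top Y: go to q_0, push ε → (q_0, a, YYZ)
  read a, top Y: go to q_1, push YY → (q_1, ε, YYYZ)
All input consumed; state q_1 ∈ F.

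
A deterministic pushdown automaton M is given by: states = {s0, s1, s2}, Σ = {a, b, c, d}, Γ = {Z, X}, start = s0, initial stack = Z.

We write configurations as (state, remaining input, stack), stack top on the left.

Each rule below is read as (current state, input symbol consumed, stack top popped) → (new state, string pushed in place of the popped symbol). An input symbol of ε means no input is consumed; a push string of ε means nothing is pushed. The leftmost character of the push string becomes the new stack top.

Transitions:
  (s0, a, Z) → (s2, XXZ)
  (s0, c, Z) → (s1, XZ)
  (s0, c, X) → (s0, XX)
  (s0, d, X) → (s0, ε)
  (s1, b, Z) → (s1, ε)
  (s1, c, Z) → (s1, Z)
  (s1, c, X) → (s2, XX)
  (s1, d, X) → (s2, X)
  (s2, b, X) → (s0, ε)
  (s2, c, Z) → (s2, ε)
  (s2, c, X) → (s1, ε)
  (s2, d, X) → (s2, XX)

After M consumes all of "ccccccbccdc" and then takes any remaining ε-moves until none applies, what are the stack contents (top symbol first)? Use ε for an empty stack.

XXXZ

(s0, ccccccbccdc, Z)
  read c, top Z: go to s1, push XZ → (s1, cccccbccdc, XZ)
  read c, top X: go to s2, push XX → (s2, ccccbccdc, XXZ)
  read c, top X: go to s1, push ε → (s1, cccbccdc, XZ)
  read c, top X: go to s2, push XX → (s2, ccbccdc, XXZ)
  read c, top X: go to s1, push ε → (s1, cbccdc, XZ)
  read c, top X: go to s2, push XX → (s2, bccdc, XXZ)
  read b, top X: go to s0, push ε → (s0, ccdc, XZ)
  read c, top X: go to s0, push XX → (s0, cdc, XXZ)
  read c, top X: go to s0, push XX → (s0, dc, XXXZ)
  read d, top X: go to s0, push ε → (s0, c, XXZ)
  read c, top X: go to s0, push XX → (s0, ε, XXXZ)
All input consumed in state s0 with stack XXXZ.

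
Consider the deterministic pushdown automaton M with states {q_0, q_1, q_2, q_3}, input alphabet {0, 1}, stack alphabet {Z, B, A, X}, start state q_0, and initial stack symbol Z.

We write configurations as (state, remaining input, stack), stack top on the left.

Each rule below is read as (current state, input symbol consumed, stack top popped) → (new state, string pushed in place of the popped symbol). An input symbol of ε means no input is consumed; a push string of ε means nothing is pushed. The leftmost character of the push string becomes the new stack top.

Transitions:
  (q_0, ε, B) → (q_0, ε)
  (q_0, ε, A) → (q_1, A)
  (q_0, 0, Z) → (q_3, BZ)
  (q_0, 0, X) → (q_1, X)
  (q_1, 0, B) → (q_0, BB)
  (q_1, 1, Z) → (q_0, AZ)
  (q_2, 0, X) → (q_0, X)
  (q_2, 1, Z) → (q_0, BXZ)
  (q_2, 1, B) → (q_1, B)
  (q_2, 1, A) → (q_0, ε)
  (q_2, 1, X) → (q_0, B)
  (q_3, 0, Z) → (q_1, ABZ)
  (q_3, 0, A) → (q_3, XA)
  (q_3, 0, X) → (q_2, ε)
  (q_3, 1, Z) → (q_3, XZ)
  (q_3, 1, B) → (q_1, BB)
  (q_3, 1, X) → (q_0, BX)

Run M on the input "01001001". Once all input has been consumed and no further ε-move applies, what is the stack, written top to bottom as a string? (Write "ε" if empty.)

(q_0, 01001001, Z) ⊢ (q_3, 1001001, BZ) ⊢ (q_1, 001001, BBZ) ⊢ (q_0, 01001, BBBZ) ⊢ (q_0, 01001, BBZ) ⊢ (q_0, 01001, BZ) ⊢ (q_0, 01001, Z) ⊢ (q_3, 1001, BZ) ⊢ (q_1, 001, BBZ) ⊢ (q_0, 01, BBBZ) ⊢ (q_0, 01, BBZ) ⊢ (q_0, 01, BZ) ⊢ (q_0, 01, Z) ⊢ (q_3, 1, BZ) ⊢ (q_1, ε, BBZ)
All input consumed in state q_1 with stack BBZ.

BBZ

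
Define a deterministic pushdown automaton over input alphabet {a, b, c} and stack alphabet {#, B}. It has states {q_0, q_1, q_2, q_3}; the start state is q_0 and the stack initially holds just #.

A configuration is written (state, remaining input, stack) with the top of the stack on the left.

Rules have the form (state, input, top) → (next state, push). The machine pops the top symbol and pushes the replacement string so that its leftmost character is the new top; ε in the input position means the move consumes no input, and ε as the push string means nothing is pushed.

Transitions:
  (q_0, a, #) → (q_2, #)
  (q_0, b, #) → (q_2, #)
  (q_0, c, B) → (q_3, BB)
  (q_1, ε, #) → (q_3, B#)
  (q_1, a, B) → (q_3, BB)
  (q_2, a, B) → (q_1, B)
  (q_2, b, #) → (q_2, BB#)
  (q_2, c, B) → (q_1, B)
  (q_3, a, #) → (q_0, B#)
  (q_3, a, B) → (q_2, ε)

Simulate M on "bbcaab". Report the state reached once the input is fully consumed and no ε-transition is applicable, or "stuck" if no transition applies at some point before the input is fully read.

(q_0, bbcaab, #)
  read b, top #: go to q_2, push # → (q_2, bcaab, #)
  read b, top #: go to q_2, push BB# → (q_2, caab, BB#)
  read c, top B: go to q_1, push B → (q_1, aab, BB#)
  read a, top B: go to q_3, push BB → (q_3, ab, BBB#)
  read a, top B: go to q_2, push ε → (q_2, b, BB#)
No transition for (q_2, b, top B); M blocks with input b remaining.

stuck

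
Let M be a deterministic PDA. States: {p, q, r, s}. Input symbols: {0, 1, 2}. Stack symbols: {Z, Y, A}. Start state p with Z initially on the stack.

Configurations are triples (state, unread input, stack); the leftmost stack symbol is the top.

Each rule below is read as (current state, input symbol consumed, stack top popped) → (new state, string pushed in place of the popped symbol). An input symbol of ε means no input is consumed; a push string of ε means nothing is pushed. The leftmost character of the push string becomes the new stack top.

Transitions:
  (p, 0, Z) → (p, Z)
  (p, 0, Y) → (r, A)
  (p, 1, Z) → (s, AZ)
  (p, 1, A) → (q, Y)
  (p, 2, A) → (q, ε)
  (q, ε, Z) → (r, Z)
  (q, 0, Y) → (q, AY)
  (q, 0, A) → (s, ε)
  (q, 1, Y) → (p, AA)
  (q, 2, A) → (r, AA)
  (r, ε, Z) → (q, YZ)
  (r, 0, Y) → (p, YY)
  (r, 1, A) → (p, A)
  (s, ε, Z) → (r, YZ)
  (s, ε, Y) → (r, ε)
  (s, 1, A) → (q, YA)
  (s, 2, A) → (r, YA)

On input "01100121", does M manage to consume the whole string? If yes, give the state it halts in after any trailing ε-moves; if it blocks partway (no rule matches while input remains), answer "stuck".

(p, 01100121, Z)
  read 0, top Z: go to p, push Z → (p, 1100121, Z)
  read 1, top Z: go to s, push AZ → (s, 100121, AZ)
  read 1, top A: go to q, push YA → (q, 00121, YAZ)
  read 0, top Y: go to q, push AY → (q, 0121, AYAZ)
  read 0, top A: go to s, push ε → (s, 121, YAZ)
  ε-move, top Y: go to r, push ε → (r, 121, AZ)
  read 1, top A: go to p, push A → (p, 21, AZ)
  read 2, top A: go to q, push ε → (q, 1, Z)
  ε-move, top Z: go to r, push Z → (r, 1, Z)
  ε-move, top Z: go to q, push YZ → (q, 1, YZ)
  read 1, top Y: go to p, push AA → (p, ε, AAZ)
All input consumed; M is in state p.

p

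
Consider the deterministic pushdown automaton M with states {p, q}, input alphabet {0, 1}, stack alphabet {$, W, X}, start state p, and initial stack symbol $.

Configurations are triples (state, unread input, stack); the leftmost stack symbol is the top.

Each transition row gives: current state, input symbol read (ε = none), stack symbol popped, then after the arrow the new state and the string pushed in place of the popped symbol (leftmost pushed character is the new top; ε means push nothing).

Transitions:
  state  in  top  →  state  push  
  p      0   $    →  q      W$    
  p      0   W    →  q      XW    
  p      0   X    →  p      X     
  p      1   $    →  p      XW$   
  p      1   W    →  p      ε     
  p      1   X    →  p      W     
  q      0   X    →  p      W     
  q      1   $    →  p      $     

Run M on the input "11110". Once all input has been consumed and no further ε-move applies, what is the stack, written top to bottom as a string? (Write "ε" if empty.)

(p, 11110, $) ⊢ (p, 1110, XW$) ⊢ (p, 110, WW$) ⊢ (p, 10, W$) ⊢ (p, 0, $) ⊢ (q, ε, W$)
All input consumed in state q with stack W$.

W$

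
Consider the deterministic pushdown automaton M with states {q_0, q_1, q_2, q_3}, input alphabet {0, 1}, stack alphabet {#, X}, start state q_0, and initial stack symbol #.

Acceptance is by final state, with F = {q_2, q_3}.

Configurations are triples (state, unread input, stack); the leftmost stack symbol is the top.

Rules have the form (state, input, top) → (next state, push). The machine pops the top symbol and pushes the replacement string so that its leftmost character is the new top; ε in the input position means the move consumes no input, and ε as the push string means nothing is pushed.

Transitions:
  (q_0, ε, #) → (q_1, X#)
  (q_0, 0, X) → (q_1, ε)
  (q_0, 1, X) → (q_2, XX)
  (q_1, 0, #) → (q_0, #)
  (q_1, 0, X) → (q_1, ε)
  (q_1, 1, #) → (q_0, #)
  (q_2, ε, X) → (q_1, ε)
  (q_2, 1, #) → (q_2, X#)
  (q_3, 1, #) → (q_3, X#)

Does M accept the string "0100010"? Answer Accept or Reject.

(q_0, 0100010, #)
  ε-move, top #: go to q_1, push X# → (q_1, 0100010, X#)
  read 0, top X: go to q_1, push ε → (q_1, 100010, #)
  read 1, top #: go to q_0, push # → (q_0, 00010, #)
  ε-move, top #: go to q_1, push X# → (q_1, 00010, X#)
  read 0, top X: go to q_1, push ε → (q_1, 0010, #)
  read 0, top #: go to q_0, push # → (q_0, 010, #)
  ε-move, top #: go to q_1, push X# → (q_1, 010, X#)
  read 0, top X: go to q_1, push ε → (q_1, 10, #)
  read 1, top #: go to q_0, push # → (q_0, 0, #)
  ε-move, top #: go to q_1, push X# → (q_1, 0, X#)
  read 0, top X: go to q_1, push ε → (q_1, ε, #)
All input consumed; state q_1 ∉ F and no further ε-move applies.

Reject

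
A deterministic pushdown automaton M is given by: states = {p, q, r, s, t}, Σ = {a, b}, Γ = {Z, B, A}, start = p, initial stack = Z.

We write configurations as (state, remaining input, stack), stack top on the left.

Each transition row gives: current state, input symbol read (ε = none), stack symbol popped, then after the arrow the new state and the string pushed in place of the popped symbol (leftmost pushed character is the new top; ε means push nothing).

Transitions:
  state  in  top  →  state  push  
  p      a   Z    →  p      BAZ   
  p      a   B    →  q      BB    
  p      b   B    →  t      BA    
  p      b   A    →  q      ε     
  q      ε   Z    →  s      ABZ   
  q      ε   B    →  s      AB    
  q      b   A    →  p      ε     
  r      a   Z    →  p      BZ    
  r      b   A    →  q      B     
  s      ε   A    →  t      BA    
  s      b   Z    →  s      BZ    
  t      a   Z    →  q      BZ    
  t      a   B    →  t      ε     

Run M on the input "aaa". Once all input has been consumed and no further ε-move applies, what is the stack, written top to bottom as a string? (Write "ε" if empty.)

ABBAZ

(p, aaa, Z) ⊢ (p, aa, BAZ) ⊢ (q, a, BBAZ) ⊢ (s, a, ABBAZ) ⊢ (t, a, BABBAZ) ⊢ (t, ε, ABBAZ)
All input consumed in state t with stack ABBAZ.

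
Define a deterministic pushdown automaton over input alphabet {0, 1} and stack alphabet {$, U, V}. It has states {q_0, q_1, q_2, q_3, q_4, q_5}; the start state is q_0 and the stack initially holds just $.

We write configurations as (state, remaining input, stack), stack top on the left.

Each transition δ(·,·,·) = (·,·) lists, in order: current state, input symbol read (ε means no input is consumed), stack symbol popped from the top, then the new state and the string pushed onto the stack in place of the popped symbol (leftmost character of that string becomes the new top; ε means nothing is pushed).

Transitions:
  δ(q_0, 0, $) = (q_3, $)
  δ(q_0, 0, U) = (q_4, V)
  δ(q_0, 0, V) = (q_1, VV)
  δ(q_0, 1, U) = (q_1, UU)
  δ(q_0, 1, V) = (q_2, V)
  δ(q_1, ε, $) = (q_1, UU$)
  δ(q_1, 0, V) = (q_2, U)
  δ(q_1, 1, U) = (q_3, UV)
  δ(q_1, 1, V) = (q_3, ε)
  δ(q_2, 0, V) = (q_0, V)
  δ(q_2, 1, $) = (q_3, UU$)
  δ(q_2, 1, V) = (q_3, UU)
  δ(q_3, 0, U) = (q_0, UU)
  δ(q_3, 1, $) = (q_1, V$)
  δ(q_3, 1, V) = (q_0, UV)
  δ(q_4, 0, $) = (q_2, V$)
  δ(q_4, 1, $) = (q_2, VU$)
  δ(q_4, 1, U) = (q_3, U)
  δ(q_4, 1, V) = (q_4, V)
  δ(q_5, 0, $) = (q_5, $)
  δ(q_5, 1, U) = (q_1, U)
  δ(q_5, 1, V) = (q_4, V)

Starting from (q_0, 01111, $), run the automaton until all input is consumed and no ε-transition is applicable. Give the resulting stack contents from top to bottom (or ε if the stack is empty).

(q_0, 01111, $) ⊢ (q_3, 1111, $) ⊢ (q_1, 111, V$) ⊢ (q_3, 11, $) ⊢ (q_1, 1, V$) ⊢ (q_3, ε, $)
All input consumed in state q_3 with stack $.

$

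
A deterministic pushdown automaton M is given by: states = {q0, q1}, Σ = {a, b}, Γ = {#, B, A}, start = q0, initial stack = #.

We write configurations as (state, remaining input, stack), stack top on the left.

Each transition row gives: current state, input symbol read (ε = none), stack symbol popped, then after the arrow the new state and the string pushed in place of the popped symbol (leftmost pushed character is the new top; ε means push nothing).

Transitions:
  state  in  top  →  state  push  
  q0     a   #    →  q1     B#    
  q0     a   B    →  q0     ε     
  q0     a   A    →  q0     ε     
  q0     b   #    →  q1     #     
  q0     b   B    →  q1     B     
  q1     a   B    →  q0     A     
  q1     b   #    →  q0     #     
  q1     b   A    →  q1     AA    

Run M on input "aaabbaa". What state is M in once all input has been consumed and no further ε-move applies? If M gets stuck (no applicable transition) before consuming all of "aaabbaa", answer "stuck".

(q0, aaabbaa, #)
  read a, top #: go to q1, push B# → (q1, aabbaa, B#)
  read a, top B: go to q0, push A → (q0, abbaa, A#)
  read a, top A: go to q0, push ε → (q0, bbaa, #)
  read b, top #: go to q1, push # → (q1, baa, #)
  read b, top #: go to q0, push # → (q0, aa, #)
  read a, top #: go to q1, push B# → (q1, a, B#)
  read a, top B: go to q0, push A → (q0, ε, A#)
All input consumed; M is in state q0.

q0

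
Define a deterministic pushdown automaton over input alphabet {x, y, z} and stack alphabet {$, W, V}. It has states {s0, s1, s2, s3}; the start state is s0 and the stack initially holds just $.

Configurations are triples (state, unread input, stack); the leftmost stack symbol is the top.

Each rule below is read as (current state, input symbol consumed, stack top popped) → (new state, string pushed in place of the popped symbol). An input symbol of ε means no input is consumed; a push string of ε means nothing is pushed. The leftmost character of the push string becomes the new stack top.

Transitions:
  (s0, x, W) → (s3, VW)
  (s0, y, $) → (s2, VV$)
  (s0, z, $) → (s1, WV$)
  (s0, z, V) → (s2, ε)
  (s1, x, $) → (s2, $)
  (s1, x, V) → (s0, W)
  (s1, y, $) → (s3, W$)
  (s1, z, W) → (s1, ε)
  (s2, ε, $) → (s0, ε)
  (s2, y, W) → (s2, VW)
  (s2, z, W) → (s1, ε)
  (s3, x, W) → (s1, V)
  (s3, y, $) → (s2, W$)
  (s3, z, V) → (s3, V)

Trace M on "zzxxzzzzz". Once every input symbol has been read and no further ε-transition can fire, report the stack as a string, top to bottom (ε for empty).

VW$

(s0, zzxxzzzzz, $) ⊢ (s1, zxxzzzzz, WV$) ⊢ (s1, xxzzzzz, V$) ⊢ (s0, xzzzzz, W$) ⊢ (s3, zzzzz, VW$) ⊢ (s3, zzzz, VW$) ⊢ (s3, zzz, VW$) ⊢ (s3, zz, VW$) ⊢ (s3, z, VW$) ⊢ (s3, ε, VW$)
All input consumed in state s3 with stack VW$.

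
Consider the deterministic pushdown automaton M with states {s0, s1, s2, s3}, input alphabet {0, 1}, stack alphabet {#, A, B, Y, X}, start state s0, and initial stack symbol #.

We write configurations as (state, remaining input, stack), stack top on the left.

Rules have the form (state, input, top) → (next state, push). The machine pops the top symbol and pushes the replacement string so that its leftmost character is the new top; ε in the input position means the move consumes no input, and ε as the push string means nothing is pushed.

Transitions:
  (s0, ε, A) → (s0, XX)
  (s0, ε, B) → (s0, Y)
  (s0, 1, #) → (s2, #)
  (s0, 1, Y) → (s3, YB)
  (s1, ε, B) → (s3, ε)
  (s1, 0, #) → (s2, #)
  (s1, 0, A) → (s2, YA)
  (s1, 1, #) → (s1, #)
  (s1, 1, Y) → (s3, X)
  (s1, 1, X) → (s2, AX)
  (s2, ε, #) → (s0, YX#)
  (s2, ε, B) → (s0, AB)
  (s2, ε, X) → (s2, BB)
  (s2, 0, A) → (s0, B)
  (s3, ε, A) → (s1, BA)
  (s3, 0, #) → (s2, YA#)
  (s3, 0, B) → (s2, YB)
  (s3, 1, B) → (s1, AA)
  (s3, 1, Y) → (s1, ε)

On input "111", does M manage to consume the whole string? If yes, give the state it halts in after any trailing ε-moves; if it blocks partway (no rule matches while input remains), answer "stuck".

s3

(s0, 111, #)
  read 1, top #: go to s2, push # → (s2, 11, #)
  ε-move, top #: go to s0, push YX# → (s0, 11, YX#)
  read 1, top Y: go to s3, push YB → (s3, 1, YBX#)
  read 1, top Y: go to s1, push ε → (s1, ε, BX#)
  ε-move, top B: go to s3, push ε → (s3, ε, X#)
All input consumed; M is in state s3.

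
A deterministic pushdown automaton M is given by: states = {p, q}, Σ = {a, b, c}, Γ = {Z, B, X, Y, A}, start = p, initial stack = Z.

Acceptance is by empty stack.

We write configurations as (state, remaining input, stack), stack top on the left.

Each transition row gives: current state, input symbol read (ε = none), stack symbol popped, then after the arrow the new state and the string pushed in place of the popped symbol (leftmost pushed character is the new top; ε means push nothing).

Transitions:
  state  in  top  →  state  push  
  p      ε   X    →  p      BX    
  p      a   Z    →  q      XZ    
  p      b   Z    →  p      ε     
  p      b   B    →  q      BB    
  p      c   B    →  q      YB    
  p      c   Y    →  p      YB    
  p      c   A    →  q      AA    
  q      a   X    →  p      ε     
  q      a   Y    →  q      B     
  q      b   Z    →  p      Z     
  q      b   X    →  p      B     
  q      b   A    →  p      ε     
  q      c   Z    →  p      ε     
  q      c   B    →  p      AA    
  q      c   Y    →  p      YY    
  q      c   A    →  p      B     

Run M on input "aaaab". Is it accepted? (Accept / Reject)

Accept

(p, aaaab, Z) ⊢ (q, aaab, XZ) ⊢ (p, aab, Z) ⊢ (q, ab, XZ) ⊢ (p, b, Z) ⊢ (p, ε, ε)
All input consumed and the stack is empty.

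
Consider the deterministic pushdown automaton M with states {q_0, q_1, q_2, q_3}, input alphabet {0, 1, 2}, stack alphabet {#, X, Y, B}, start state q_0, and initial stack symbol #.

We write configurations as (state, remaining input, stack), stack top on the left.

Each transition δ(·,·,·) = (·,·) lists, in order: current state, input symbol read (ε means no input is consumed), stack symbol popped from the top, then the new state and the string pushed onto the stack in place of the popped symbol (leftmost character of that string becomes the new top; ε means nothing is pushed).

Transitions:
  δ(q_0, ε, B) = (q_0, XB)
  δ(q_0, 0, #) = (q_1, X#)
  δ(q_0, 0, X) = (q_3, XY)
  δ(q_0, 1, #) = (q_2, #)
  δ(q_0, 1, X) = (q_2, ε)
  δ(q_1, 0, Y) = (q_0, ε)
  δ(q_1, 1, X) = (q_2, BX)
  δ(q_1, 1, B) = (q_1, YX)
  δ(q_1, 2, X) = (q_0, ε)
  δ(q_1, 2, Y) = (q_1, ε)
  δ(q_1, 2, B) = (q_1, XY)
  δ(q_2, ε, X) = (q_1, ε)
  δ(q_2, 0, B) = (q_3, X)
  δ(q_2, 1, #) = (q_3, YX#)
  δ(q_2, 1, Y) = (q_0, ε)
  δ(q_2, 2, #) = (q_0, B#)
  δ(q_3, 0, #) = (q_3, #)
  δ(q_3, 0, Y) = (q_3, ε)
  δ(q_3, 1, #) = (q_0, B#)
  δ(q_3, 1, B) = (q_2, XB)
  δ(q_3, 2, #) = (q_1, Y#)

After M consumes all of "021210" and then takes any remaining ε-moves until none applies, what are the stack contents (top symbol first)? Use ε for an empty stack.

(q_0, 021210, #)
  read 0, top #: go to q_1, push X# → (q_1, 21210, X#)
  read 2, top X: go to q_0, push ε → (q_0, 1210, #)
  read 1, top #: go to q_2, push # → (q_2, 210, #)
  read 2, top #: go to q_0, push B# → (q_0, 10, B#)
  ε-move, top B: go to q_0, push XB → (q_0, 10, XB#)
  read 1, top X: go to q_2, push ε → (q_2, 0, B#)
  read 0, top B: go to q_3, push X → (q_3, ε, X#)
All input consumed in state q_3 with stack X#.

X#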